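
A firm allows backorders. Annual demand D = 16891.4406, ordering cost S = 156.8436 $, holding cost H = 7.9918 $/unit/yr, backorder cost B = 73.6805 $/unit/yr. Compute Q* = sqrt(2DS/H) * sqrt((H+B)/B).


sqrt(2DS/H) = 814.2531
sqrt((H+B)/B) = 1.0528
Q* = 814.2531 * 1.0528 = 857.2758

857.2758 units


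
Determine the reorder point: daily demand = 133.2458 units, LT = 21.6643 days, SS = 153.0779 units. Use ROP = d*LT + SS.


d*LT = 133.2458 * 21.6643 = 2886.6770
ROP = 2886.6770 + 153.0779 = 3039.7549

3039.7549 units


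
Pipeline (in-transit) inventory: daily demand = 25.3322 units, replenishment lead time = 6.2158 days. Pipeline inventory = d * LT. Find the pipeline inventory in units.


Pipeline = 25.3322 * 6.2158 = 157.4599

157.4599 units


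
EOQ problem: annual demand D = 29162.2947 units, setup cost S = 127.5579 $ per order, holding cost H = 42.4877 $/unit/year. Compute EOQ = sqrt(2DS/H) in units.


2*D*S = 2 * 29162.2947 * 127.5579 = 7439762.1422
2*D*S/H = 175103.9040
EOQ = sqrt(175103.9040) = 418.4542

418.4542 units


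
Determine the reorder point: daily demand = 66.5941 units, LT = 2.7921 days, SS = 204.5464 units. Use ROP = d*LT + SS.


d*LT = 66.5941 * 2.7921 = 185.9374
ROP = 185.9374 + 204.5464 = 390.4838

390.4838 units


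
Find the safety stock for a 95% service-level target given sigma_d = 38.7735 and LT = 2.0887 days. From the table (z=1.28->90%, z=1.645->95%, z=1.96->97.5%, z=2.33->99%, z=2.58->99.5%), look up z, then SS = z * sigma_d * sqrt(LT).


From the table, SL = 95% corresponds to z = 1.645
sqrt(LT) = sqrt(2.0887) = 1.4452
SS = 1.645 * 38.7735 * 1.4452 = 92.1805

92.1805 units


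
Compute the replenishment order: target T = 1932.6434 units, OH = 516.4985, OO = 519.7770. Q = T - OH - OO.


Inventory position = OH + OO = 516.4985 + 519.7770 = 1036.2755
Q = 1932.6434 - 1036.2755 = 896.3679

896.3679 units


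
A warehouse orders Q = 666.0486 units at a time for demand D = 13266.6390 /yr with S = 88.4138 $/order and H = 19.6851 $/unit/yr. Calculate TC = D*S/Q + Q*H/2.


Ordering cost = D*S/Q = 1761.0636
Holding cost = Q*H/2 = 6555.6166
TC = 1761.0636 + 6555.6166 = 8316.6803

8316.6803 $/yr


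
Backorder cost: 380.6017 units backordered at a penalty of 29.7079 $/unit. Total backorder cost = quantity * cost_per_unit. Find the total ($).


Total = 380.6017 * 29.7079 = 11306.8772

11306.8772 $


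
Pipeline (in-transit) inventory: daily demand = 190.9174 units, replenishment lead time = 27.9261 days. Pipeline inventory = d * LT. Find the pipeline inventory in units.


Pipeline = 190.9174 * 27.9261 = 5331.5784

5331.5784 units


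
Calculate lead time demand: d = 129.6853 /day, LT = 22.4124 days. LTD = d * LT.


LTD = 129.6853 * 22.4124 = 2906.5588

2906.5588 units


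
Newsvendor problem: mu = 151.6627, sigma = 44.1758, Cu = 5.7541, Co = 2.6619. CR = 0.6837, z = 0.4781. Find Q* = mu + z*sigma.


CR = Cu/(Cu+Co) = 5.7541/(5.7541+2.6619) = 0.6837
z = 0.4781
Q* = 151.6627 + 0.4781 * 44.1758 = 172.7831

172.7831 units


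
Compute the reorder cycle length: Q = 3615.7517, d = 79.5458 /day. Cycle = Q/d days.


Cycle = 3615.7517 / 79.5458 = 45.4550

45.4550 days


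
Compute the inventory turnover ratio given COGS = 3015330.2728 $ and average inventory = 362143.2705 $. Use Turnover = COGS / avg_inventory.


Turnover = 3015330.2728 / 362143.2705 = 8.3263

8.3263


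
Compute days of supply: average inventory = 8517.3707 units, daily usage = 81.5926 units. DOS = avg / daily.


DOS = 8517.3707 / 81.5926 = 104.3890

104.3890 days


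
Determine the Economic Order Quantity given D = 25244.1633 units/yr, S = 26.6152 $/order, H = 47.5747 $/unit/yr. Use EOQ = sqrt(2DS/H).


2*D*S = 2 * 25244.1633 * 26.6152 = 1343756.9101
2*D*S/H = 28245.1999
EOQ = sqrt(28245.1999) = 168.0631

168.0631 units


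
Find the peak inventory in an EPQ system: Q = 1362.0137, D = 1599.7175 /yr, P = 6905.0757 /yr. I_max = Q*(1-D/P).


D/P = 0.2317
1 - D/P = 0.7683
I_max = 1362.0137 * 0.7683 = 1046.4723

1046.4723 units


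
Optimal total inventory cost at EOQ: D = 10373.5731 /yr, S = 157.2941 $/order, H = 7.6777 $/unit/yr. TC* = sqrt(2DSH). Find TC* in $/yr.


2*D*S*H = 25055434.5038
TC* = sqrt(25055434.5038) = 5005.5404

5005.5404 $/yr


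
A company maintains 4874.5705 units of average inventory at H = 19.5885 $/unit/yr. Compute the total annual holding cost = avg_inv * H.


Cost = 4874.5705 * 19.5885 = 95485.5242

95485.5242 $/yr


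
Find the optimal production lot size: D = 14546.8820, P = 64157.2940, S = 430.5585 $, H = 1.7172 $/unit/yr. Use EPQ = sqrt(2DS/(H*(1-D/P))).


1 - D/P = 1 - 0.2267 = 0.7733
H*(1-D/P) = 1.3278
2DS = 12526567.3872
EPQ = sqrt(9433750.8835) = 3071.4412

3071.4412 units


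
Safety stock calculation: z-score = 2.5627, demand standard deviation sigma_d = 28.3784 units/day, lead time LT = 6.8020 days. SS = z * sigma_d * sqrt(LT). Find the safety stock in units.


sqrt(LT) = sqrt(6.8020) = 2.6081
SS = 2.5627 * 28.3784 * 2.6081 = 189.6723

189.6723 units


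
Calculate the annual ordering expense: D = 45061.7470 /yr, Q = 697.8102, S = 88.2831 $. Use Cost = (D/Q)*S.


Number of orders = D/Q = 64.5759
Cost = 64.5759 * 88.2831 = 5700.9638

5700.9638 $/yr


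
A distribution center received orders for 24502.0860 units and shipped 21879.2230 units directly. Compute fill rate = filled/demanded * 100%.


FR = 21879.2230 / 24502.0860 * 100 = 89.2953

89.2953%


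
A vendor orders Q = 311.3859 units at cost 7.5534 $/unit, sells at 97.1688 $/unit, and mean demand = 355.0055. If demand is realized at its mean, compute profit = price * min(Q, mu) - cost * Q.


Sales at mu = min(311.3859, 355.0055) = 311.3859
Revenue = 97.1688 * 311.3859 = 30256.9942
Total cost = 7.5534 * 311.3859 = 2352.0223
Profit = 30256.9942 - 2352.0223 = 27904.9720

27904.9720 $


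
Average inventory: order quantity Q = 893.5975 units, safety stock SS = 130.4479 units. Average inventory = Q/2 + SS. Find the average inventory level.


Q/2 = 446.7987
Avg = 446.7987 + 130.4479 = 577.2467

577.2467 units


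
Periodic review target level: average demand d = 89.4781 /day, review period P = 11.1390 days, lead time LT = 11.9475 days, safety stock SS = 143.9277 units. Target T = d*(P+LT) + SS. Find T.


P + LT = 23.0865
d*(P+LT) = 89.4781 * 23.0865 = 2065.7362
T = 2065.7362 + 143.9277 = 2209.6639

2209.6639 units


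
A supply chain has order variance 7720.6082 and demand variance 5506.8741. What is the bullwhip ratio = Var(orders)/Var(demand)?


BW = 7720.6082 / 5506.8741 = 1.4020

1.4020


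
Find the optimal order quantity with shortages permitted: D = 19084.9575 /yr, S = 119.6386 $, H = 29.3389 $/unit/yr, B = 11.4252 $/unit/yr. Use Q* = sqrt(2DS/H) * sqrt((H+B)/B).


sqrt(2DS/H) = 394.5248
sqrt((H+B)/B) = 1.8889
Q* = 394.5248 * 1.8889 = 745.2146

745.2146 units


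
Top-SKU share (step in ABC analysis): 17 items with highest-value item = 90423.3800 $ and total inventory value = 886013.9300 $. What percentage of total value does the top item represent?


Top item = 90423.3800
Total = 886013.9300
Percentage = 90423.3800 / 886013.9300 * 100 = 10.2056

10.2056%


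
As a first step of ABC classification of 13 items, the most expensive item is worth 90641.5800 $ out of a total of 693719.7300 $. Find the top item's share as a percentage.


Top item = 90641.5800
Total = 693719.7300
Percentage = 90641.5800 / 693719.7300 * 100 = 13.0660

13.0660%


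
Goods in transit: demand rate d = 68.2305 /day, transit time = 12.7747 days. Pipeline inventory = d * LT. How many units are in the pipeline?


Pipeline = 68.2305 * 12.7747 = 871.6242

871.6242 units


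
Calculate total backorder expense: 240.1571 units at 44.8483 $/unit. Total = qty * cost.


Total = 240.1571 * 44.8483 = 10770.6377

10770.6377 $


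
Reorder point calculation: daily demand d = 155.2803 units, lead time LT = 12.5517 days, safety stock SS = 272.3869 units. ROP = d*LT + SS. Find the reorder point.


d*LT = 155.2803 * 12.5517 = 1949.0317
ROP = 1949.0317 + 272.3869 = 2221.4186

2221.4186 units


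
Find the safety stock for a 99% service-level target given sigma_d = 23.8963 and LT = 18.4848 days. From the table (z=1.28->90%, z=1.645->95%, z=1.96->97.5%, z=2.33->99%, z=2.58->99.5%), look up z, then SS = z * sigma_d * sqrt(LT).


From the table, SL = 99% corresponds to z = 2.33
sqrt(LT) = sqrt(18.4848) = 4.2994
SS = 2.33 * 23.8963 * 4.2994 = 239.3834

239.3834 units


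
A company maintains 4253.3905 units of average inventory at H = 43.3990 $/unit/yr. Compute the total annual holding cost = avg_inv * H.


Cost = 4253.3905 * 43.3990 = 184592.8943

184592.8943 $/yr


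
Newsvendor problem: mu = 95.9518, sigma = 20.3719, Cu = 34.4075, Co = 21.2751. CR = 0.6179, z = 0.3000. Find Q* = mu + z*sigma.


CR = Cu/(Cu+Co) = 34.4075/(34.4075+21.2751) = 0.6179
z = 0.3000
Q* = 95.9518 + 0.3000 * 20.3719 = 102.0634

102.0634 units


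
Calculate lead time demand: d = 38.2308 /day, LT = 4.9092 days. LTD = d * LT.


LTD = 38.2308 * 4.9092 = 187.6826

187.6826 units


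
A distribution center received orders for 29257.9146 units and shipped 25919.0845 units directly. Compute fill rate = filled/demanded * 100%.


FR = 25919.0845 / 29257.9146 * 100 = 88.5883

88.5883%


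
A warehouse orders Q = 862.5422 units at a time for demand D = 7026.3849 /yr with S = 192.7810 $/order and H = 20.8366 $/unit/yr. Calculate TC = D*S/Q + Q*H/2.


Ordering cost = D*S/Q = 1570.4200
Holding cost = Q*H/2 = 8986.2234
TC = 1570.4200 + 8986.2234 = 10556.6434

10556.6434 $/yr


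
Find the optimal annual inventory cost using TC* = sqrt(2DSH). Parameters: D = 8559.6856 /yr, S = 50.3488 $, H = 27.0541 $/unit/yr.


2*D*S*H = 23319005.4532
TC* = sqrt(23319005.4532) = 4828.9756

4828.9756 $/yr


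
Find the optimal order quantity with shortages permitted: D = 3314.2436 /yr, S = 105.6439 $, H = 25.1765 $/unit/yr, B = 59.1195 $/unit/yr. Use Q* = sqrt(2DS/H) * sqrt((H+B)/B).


sqrt(2DS/H) = 166.7753
sqrt((H+B)/B) = 1.1941
Q* = 166.7753 * 1.1941 = 199.1452

199.1452 units


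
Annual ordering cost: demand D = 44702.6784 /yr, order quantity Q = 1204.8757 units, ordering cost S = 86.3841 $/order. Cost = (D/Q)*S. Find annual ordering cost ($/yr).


Number of orders = D/Q = 37.1015
Cost = 37.1015 * 86.3841 = 3204.9784

3204.9784 $/yr


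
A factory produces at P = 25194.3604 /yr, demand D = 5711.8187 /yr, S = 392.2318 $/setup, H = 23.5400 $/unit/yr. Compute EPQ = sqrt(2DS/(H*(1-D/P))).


1 - D/P = 1 - 0.2267 = 0.7733
H*(1-D/P) = 18.2032
2DS = 4480713.8599
EPQ = sqrt(246149.2264) = 496.1343

496.1343 units


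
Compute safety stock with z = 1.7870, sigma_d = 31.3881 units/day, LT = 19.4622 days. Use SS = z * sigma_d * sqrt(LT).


sqrt(LT) = sqrt(19.4622) = 4.4116
SS = 1.7870 * 31.3881 * 4.4116 = 247.4489

247.4489 units


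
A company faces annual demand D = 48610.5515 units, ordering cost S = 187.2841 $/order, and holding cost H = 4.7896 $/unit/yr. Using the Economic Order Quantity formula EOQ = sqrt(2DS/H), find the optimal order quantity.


2*D*S = 2 * 48610.5515 * 187.2841 = 18207966.7764
2*D*S/H = 3801563.1319
EOQ = sqrt(3801563.1319) = 1949.7598

1949.7598 units


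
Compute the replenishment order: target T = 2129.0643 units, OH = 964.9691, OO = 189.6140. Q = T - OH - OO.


Inventory position = OH + OO = 964.9691 + 189.6140 = 1154.5831
Q = 2129.0643 - 1154.5831 = 974.4812

974.4812 units


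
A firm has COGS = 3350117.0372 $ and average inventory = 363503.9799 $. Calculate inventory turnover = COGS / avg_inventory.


Turnover = 3350117.0372 / 363503.9799 = 9.2162

9.2162


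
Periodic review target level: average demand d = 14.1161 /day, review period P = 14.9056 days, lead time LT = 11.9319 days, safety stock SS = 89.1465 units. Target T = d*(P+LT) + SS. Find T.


P + LT = 26.8375
d*(P+LT) = 14.1161 * 26.8375 = 378.8408
T = 378.8408 + 89.1465 = 467.9873

467.9873 units


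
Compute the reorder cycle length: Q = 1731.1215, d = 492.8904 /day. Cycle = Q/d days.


Cycle = 1731.1215 / 492.8904 = 3.5122

3.5122 days


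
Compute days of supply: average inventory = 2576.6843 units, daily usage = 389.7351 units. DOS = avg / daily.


DOS = 2576.6843 / 389.7351 = 6.6114

6.6114 days


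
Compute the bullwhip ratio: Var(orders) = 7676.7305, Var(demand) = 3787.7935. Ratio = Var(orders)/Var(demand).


BW = 7676.7305 / 3787.7935 = 2.0267

2.0267


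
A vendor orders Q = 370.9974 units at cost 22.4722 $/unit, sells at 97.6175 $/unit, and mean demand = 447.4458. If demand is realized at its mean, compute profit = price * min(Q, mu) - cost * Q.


Sales at mu = min(370.9974, 447.4458) = 370.9974
Revenue = 97.6175 * 370.9974 = 36215.8387
Total cost = 22.4722 * 370.9974 = 8337.1278
Profit = 36215.8387 - 8337.1278 = 27878.7109

27878.7109 $


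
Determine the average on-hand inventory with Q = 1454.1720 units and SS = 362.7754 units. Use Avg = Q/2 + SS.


Q/2 = 727.0860
Avg = 727.0860 + 362.7754 = 1089.8614

1089.8614 units


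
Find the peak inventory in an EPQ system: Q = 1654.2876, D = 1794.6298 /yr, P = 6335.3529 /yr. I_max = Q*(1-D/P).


D/P = 0.2833
1 - D/P = 0.7167
I_max = 1654.2876 * 0.7167 = 1185.6738

1185.6738 units


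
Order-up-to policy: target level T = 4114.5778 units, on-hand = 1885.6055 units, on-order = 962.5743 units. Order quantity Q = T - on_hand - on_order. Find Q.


Inventory position = OH + OO = 1885.6055 + 962.5743 = 2848.1798
Q = 4114.5778 - 2848.1798 = 1266.3980

1266.3980 units


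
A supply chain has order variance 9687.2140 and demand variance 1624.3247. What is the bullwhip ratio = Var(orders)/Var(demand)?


BW = 9687.2140 / 1624.3247 = 5.9638

5.9638


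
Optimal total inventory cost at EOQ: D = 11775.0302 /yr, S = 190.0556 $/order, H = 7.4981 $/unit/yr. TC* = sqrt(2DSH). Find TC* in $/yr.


2*D*S*H = 33560152.3856
TC* = sqrt(33560152.3856) = 5793.1125

5793.1125 $/yr


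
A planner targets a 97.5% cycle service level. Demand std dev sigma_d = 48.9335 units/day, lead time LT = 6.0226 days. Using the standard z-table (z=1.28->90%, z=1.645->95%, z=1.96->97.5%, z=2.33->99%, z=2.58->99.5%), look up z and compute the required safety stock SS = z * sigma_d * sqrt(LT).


From the table, SL = 97.5% corresponds to z = 1.96
sqrt(LT) = sqrt(6.0226) = 2.4541
SS = 1.96 * 48.9335 * 2.4541 = 235.3718

235.3718 units


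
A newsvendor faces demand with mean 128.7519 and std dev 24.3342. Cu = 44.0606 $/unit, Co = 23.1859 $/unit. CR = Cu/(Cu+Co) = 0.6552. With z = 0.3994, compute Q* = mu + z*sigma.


CR = Cu/(Cu+Co) = 44.0606/(44.0606+23.1859) = 0.6552
z = 0.3994
Q* = 128.7519 + 0.3994 * 24.3342 = 138.4710

138.4710 units


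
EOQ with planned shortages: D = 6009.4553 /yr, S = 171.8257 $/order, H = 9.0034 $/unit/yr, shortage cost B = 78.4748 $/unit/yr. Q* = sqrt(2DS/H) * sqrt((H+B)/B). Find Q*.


sqrt(2DS/H) = 478.9314
sqrt((H+B)/B) = 1.0558
Q* = 478.9314 * 1.0558 = 505.6595

505.6595 units


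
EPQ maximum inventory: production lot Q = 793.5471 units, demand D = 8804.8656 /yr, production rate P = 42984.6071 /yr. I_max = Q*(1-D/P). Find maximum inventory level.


D/P = 0.2048
1 - D/P = 0.7952
I_max = 793.5471 * 0.7952 = 630.9988

630.9988 units


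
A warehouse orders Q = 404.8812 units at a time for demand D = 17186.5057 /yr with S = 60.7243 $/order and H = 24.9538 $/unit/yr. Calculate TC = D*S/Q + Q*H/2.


Ordering cost = D*S/Q = 2577.6414
Holding cost = Q*H/2 = 5051.6622
TC = 2577.6414 + 5051.6622 = 7629.3036

7629.3036 $/yr


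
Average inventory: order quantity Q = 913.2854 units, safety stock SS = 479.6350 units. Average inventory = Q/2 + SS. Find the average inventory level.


Q/2 = 456.6427
Avg = 456.6427 + 479.6350 = 936.2777

936.2777 units


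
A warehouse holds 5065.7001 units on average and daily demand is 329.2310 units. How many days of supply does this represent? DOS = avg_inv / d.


DOS = 5065.7001 / 329.2310 = 15.3865

15.3865 days


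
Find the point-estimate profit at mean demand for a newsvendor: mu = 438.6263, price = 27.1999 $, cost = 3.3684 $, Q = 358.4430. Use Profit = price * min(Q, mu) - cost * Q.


Sales at mu = min(358.4430, 438.6263) = 358.4430
Revenue = 27.1999 * 358.4430 = 9749.6138
Total cost = 3.3684 * 358.4430 = 1207.3794
Profit = 9749.6138 - 1207.3794 = 8542.2344

8542.2344 $


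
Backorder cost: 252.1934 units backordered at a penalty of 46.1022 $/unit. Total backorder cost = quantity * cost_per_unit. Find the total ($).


Total = 252.1934 * 46.1022 = 11626.6706

11626.6706 $


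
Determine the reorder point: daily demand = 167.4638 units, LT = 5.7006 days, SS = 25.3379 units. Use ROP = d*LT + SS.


d*LT = 167.4638 * 5.7006 = 954.6441
ROP = 954.6441 + 25.3379 = 979.9820

979.9820 units


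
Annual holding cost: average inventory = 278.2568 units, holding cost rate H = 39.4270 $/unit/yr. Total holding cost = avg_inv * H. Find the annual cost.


Cost = 278.2568 * 39.4270 = 10970.8309

10970.8309 $/yr


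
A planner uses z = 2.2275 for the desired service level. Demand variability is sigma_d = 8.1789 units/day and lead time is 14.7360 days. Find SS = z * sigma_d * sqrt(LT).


sqrt(LT) = sqrt(14.7360) = 3.8387
SS = 2.2275 * 8.1789 * 3.8387 = 69.9363

69.9363 units


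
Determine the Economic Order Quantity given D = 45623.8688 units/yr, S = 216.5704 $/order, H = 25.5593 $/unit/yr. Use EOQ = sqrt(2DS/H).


2*D*S = 2 * 45623.8688 * 216.5704 = 19761559.0311
2*D*S/H = 773165.1114
EOQ = sqrt(773165.1114) = 879.2981

879.2981 units


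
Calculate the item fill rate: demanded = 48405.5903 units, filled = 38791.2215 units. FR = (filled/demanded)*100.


FR = 38791.2215 / 48405.5903 * 100 = 80.1379

80.1379%


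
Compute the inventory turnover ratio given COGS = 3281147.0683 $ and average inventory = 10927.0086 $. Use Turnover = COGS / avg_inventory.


Turnover = 3281147.0683 / 10927.0086 = 300.2786

300.2786


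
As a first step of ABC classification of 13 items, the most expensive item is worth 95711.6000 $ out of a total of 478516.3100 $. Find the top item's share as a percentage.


Top item = 95711.6000
Total = 478516.3100
Percentage = 95711.6000 / 478516.3100 * 100 = 20.0017

20.0017%


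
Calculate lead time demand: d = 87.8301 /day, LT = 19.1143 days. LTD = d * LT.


LTD = 87.8301 * 19.1143 = 1678.8109

1678.8109 units


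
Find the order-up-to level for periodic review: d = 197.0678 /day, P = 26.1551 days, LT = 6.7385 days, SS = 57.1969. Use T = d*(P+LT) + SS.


P + LT = 32.8936
d*(P+LT) = 197.0678 * 32.8936 = 6482.2694
T = 6482.2694 + 57.1969 = 6539.4663

6539.4663 units


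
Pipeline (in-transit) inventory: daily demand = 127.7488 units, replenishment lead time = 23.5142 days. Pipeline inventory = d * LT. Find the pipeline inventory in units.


Pipeline = 127.7488 * 23.5142 = 3003.9108

3003.9108 units


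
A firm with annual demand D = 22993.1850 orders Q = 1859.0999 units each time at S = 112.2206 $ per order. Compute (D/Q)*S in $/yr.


Number of orders = D/Q = 12.3679
Cost = 12.3679 * 112.2206 = 1387.9346

1387.9346 $/yr


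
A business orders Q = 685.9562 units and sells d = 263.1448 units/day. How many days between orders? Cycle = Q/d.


Cycle = 685.9562 / 263.1448 = 2.6068

2.6068 days


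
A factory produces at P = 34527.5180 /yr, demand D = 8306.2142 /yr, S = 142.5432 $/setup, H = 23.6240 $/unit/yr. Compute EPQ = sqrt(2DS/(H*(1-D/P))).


1 - D/P = 1 - 0.2406 = 0.7594
H*(1-D/P) = 17.9408
2DS = 2367988.7039
EPQ = sqrt(131988.8577) = 363.3027

363.3027 units


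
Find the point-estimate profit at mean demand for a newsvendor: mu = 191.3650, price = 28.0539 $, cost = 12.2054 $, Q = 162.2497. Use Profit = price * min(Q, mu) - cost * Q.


Sales at mu = min(162.2497, 191.3650) = 162.2497
Revenue = 28.0539 * 162.2497 = 4551.7369
Total cost = 12.2054 * 162.2497 = 1980.3225
Profit = 4551.7369 - 1980.3225 = 2571.4144

2571.4144 $


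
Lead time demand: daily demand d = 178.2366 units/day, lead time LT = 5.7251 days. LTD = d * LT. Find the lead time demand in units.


LTD = 178.2366 * 5.7251 = 1020.4224

1020.4224 units


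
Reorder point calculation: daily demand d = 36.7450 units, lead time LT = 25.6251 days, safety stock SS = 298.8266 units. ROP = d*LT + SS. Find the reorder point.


d*LT = 36.7450 * 25.6251 = 941.5943
ROP = 941.5943 + 298.8266 = 1240.4209

1240.4209 units


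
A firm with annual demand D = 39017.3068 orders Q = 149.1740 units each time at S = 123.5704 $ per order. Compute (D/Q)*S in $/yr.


Number of orders = D/Q = 261.5557
Cost = 261.5557 * 123.5704 = 32320.5398

32320.5398 $/yr


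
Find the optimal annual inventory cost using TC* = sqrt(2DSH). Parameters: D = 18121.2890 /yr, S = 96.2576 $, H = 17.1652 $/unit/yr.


2*D*S*H = 59882921.4083
TC* = sqrt(59882921.4083) = 7738.4056

7738.4056 $/yr


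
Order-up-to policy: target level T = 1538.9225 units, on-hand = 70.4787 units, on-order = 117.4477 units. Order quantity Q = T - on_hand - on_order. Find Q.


Inventory position = OH + OO = 70.4787 + 117.4477 = 187.9264
Q = 1538.9225 - 187.9264 = 1350.9961

1350.9961 units


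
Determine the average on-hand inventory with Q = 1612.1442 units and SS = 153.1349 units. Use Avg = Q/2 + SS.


Q/2 = 806.0721
Avg = 806.0721 + 153.1349 = 959.2070

959.2070 units


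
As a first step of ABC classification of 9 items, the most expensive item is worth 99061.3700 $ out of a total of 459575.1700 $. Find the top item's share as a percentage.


Top item = 99061.3700
Total = 459575.1700
Percentage = 99061.3700 / 459575.1700 * 100 = 21.5550

21.5550%


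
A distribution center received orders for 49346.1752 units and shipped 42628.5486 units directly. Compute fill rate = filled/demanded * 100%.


FR = 42628.5486 / 49346.1752 * 100 = 86.3867

86.3867%


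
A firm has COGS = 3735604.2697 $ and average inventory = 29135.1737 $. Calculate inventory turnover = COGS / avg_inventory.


Turnover = 3735604.2697 / 29135.1737 = 128.2163

128.2163


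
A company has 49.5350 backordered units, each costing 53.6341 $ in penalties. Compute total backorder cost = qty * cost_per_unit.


Total = 49.5350 * 53.6341 = 2656.7651

2656.7651 $


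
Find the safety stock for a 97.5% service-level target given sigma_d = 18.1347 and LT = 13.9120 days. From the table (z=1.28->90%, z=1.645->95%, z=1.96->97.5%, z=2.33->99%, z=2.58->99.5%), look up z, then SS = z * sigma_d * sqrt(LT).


From the table, SL = 97.5% corresponds to z = 1.96
sqrt(LT) = sqrt(13.9120) = 3.7299
SS = 1.96 * 18.1347 * 3.7299 = 132.5749

132.5749 units


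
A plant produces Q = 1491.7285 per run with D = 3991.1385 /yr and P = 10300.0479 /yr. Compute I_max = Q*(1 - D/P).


D/P = 0.3875
1 - D/P = 0.6125
I_max = 1491.7285 * 0.6125 = 913.7025

913.7025 units


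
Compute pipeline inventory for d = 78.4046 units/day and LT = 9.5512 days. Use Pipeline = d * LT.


Pipeline = 78.4046 * 9.5512 = 748.8580

748.8580 units


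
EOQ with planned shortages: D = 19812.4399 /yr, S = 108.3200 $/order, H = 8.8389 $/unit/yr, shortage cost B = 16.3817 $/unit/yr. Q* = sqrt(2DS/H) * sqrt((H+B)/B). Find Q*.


sqrt(2DS/H) = 696.8498
sqrt((H+B)/B) = 1.2408
Q* = 696.8498 * 1.2408 = 864.6442

864.6442 units


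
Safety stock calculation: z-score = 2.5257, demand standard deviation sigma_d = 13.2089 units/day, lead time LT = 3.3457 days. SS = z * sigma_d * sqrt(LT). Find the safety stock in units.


sqrt(LT) = sqrt(3.3457) = 1.8291
SS = 2.5257 * 13.2089 * 1.8291 = 61.0228

61.0228 units


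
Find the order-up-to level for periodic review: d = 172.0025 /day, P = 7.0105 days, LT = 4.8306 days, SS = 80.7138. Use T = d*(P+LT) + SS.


P + LT = 11.8411
d*(P+LT) = 172.0025 * 11.8411 = 2036.6988
T = 2036.6988 + 80.7138 = 2117.4126

2117.4126 units


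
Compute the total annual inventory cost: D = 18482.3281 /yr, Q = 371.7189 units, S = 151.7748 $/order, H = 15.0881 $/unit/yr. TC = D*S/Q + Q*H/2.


Ordering cost = D*S/Q = 7546.4327
Holding cost = Q*H/2 = 2804.2660
TC = 7546.4327 + 2804.2660 = 10350.6986

10350.6986 $/yr


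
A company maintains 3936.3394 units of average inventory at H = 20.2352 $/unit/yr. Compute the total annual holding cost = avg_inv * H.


Cost = 3936.3394 * 20.2352 = 79652.6150

79652.6150 $/yr


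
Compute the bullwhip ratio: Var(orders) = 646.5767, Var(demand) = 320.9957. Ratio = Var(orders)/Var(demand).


BW = 646.5767 / 320.9957 = 2.0143

2.0143


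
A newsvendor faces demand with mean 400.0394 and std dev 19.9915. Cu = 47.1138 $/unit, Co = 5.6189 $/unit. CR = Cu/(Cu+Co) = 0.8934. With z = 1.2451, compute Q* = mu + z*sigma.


CR = Cu/(Cu+Co) = 47.1138/(47.1138+5.6189) = 0.8934
z = 1.2451
Q* = 400.0394 + 1.2451 * 19.9915 = 424.9308

424.9308 units


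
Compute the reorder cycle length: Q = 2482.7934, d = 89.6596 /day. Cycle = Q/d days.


Cycle = 2482.7934 / 89.6596 = 27.6913

27.6913 days


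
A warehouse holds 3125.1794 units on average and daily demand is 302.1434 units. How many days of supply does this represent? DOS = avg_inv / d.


DOS = 3125.1794 / 302.1434 = 10.3434

10.3434 days


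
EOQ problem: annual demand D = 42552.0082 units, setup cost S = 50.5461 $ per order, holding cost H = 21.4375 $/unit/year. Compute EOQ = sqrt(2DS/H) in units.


2*D*S = 2 * 42552.0082 * 50.5461 = 4301676.1234
2*D*S/H = 200661.2769
EOQ = sqrt(200661.2769) = 447.9523

447.9523 units


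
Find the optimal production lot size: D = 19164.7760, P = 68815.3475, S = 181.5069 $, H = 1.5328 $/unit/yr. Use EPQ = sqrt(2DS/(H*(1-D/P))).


1 - D/P = 1 - 0.2785 = 0.7215
H*(1-D/P) = 1.1059
2DS = 6957078.1619
EPQ = sqrt(6290750.2916) = 2508.1368

2508.1368 units


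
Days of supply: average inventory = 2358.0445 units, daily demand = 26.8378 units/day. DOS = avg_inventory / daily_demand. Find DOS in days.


DOS = 2358.0445 / 26.8378 = 87.8628

87.8628 days


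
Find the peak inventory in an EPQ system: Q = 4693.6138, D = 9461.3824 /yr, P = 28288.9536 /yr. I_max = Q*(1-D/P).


D/P = 0.3345
1 - D/P = 0.6655
I_max = 4693.6138 * 0.6655 = 3123.8111

3123.8111 units


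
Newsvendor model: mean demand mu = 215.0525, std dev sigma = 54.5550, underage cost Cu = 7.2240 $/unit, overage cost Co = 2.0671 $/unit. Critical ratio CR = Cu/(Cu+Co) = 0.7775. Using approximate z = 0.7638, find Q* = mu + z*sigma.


CR = Cu/(Cu+Co) = 7.2240/(7.2240+2.0671) = 0.7775
z = 0.7638
Q* = 215.0525 + 0.7638 * 54.5550 = 256.7216

256.7216 units


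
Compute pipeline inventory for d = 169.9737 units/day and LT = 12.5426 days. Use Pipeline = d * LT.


Pipeline = 169.9737 * 12.5426 = 2131.9121

2131.9121 units


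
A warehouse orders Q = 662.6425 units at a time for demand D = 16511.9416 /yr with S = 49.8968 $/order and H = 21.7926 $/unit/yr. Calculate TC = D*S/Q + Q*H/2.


Ordering cost = D*S/Q = 1243.3447
Holding cost = Q*H/2 = 7220.3515
TC = 1243.3447 + 7220.3515 = 8463.6962

8463.6962 $/yr


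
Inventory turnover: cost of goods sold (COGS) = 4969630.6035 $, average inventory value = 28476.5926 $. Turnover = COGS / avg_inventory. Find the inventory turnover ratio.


Turnover = 4969630.6035 / 28476.5926 = 174.5163

174.5163


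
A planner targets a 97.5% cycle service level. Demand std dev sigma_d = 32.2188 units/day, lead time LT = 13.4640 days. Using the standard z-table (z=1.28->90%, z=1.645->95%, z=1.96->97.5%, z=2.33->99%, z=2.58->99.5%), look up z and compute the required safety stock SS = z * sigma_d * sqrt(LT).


From the table, SL = 97.5% corresponds to z = 1.96
sqrt(LT) = sqrt(13.4640) = 3.6693
SS = 1.96 * 32.2188 * 3.6693 = 231.7141

231.7141 units


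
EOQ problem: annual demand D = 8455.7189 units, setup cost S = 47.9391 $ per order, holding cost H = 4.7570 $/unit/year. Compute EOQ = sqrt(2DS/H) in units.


2*D*S = 2 * 8455.7189 * 47.9391 = 810719.1078
2*D*S/H = 170426.5520
EOQ = sqrt(170426.5520) = 412.8275

412.8275 units


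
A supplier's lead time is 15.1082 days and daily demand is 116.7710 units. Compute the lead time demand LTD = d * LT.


LTD = 116.7710 * 15.1082 = 1764.1996

1764.1996 units


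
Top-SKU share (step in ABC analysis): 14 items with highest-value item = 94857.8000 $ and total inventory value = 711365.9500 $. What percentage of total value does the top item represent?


Top item = 94857.8000
Total = 711365.9500
Percentage = 94857.8000 / 711365.9500 * 100 = 13.3346

13.3346%


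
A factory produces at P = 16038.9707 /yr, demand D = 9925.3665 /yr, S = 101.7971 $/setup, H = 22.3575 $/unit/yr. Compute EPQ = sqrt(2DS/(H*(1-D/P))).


1 - D/P = 1 - 0.6188 = 0.3812
H*(1-D/P) = 8.5220
2DS = 2020747.0523
EPQ = sqrt(237119.8381) = 486.9495

486.9495 units


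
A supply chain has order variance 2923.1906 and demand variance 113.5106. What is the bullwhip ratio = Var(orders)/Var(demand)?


BW = 2923.1906 / 113.5106 = 25.7526

25.7526


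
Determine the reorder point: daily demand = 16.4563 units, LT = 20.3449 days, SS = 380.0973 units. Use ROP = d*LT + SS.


d*LT = 16.4563 * 20.3449 = 334.8018
ROP = 334.8018 + 380.0973 = 714.8991

714.8991 units


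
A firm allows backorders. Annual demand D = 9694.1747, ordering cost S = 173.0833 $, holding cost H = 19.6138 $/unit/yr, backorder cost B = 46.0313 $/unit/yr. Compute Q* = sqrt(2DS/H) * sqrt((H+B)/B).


sqrt(2DS/H) = 413.6349
sqrt((H+B)/B) = 1.1942
Q* = 413.6349 * 1.1942 = 493.9599

493.9599 units


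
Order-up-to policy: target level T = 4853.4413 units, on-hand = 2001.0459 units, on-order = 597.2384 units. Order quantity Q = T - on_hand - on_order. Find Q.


Inventory position = OH + OO = 2001.0459 + 597.2384 = 2598.2843
Q = 4853.4413 - 2598.2843 = 2255.1570

2255.1570 units


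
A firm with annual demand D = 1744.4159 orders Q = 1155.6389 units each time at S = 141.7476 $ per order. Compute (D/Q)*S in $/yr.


Number of orders = D/Q = 1.5095
Cost = 1.5095 * 141.7476 = 213.9654

213.9654 $/yr


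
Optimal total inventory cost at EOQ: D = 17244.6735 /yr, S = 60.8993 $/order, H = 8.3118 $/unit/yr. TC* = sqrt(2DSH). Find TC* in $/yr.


2*D*S*H = 17457914.2946
TC* = sqrt(17457914.2946) = 4178.2669

4178.2669 $/yr


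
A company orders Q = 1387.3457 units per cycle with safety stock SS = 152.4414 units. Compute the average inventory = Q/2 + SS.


Q/2 = 693.6729
Avg = 693.6729 + 152.4414 = 846.1143

846.1143 units


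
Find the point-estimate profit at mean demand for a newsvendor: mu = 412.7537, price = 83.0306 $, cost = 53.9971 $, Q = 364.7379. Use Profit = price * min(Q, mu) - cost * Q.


Sales at mu = min(364.7379, 412.7537) = 364.7379
Revenue = 83.0306 * 364.7379 = 30284.4067
Total cost = 53.9971 * 364.7379 = 19694.7889
Profit = 30284.4067 - 19694.7889 = 10589.6178

10589.6178 $


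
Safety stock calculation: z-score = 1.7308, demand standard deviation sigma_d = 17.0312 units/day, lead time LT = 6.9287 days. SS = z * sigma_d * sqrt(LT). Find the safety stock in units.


sqrt(LT) = sqrt(6.9287) = 2.6322
SS = 1.7308 * 17.0312 * 2.6322 = 77.5922

77.5922 units


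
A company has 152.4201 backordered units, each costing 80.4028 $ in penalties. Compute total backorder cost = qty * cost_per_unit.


Total = 152.4201 * 80.4028 = 12255.0028

12255.0028 $


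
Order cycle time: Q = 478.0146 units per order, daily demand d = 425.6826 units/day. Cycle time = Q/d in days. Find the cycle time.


Cycle = 478.0146 / 425.6826 = 1.1229

1.1229 days


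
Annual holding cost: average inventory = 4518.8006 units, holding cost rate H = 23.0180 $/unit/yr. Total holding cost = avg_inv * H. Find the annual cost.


Cost = 4518.8006 * 23.0180 = 104013.7522

104013.7522 $/yr


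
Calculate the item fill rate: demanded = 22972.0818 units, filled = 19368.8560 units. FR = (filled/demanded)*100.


FR = 19368.8560 / 22972.0818 * 100 = 84.3148

84.3148%


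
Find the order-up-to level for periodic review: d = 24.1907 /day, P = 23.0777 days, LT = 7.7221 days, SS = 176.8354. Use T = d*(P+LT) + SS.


P + LT = 30.7998
d*(P+LT) = 24.1907 * 30.7998 = 745.0687
T = 745.0687 + 176.8354 = 921.9041

921.9041 units


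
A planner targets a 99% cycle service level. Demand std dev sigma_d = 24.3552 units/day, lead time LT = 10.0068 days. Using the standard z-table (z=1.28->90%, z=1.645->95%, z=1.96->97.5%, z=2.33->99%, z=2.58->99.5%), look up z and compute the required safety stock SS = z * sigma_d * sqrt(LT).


From the table, SL = 99% corresponds to z = 2.33
sqrt(LT) = sqrt(10.0068) = 3.1634
SS = 2.33 * 24.3552 * 3.1634 = 179.5127

179.5127 units


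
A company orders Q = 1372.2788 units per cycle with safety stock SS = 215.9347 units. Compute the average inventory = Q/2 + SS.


Q/2 = 686.1394
Avg = 686.1394 + 215.9347 = 902.0741

902.0741 units


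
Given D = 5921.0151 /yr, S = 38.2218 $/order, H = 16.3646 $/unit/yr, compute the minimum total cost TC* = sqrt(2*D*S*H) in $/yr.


2*D*S*H = 7407005.9630
TC* = sqrt(7407005.9630) = 2721.5815

2721.5815 $/yr


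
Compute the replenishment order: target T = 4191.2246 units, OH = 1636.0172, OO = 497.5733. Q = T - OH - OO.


Inventory position = OH + OO = 1636.0172 + 497.5733 = 2133.5905
Q = 4191.2246 - 2133.5905 = 2057.6341

2057.6341 units


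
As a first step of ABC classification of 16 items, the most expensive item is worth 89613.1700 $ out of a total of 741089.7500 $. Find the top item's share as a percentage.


Top item = 89613.1700
Total = 741089.7500
Percentage = 89613.1700 / 741089.7500 * 100 = 12.0921

12.0921%


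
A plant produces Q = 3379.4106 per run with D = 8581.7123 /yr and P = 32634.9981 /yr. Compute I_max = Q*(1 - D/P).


D/P = 0.2630
1 - D/P = 0.7370
I_max = 3379.4106 * 0.7370 = 2490.7594

2490.7594 units


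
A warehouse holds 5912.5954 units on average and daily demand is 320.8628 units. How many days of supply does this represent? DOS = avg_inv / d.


DOS = 5912.5954 / 320.8628 = 18.4272

18.4272 days


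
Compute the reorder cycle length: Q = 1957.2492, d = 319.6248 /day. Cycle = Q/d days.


Cycle = 1957.2492 / 319.6248 = 6.1236

6.1236 days


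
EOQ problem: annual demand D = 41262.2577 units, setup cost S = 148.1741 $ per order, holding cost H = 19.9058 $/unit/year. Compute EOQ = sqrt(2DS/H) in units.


2*D*S = 2 * 41262.2577 * 148.1741 = 12227995.7973
2*D*S/H = 614293.1104
EOQ = sqrt(614293.1104) = 783.7685

783.7685 units


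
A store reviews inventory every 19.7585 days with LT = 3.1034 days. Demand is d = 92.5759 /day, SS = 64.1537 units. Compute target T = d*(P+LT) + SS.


P + LT = 22.8619
d*(P+LT) = 92.5759 * 22.8619 = 2116.4610
T = 2116.4610 + 64.1537 = 2180.6147

2180.6147 units


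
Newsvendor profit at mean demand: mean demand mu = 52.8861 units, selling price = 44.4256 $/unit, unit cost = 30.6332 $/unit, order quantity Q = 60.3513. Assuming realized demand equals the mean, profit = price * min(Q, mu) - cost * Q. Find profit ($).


Sales at mu = min(60.3513, 52.8861) = 52.8861
Revenue = 44.4256 * 52.8861 = 2349.4967
Total cost = 30.6332 * 60.3513 = 1848.7534
Profit = 2349.4967 - 1848.7534 = 500.7433

500.7433 $


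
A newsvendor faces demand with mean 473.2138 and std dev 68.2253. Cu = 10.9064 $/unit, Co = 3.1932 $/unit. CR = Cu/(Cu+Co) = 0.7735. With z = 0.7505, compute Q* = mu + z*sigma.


CR = Cu/(Cu+Co) = 10.9064/(10.9064+3.1932) = 0.7735
z = 0.7505
Q* = 473.2138 + 0.7505 * 68.2253 = 524.4169

524.4169 units


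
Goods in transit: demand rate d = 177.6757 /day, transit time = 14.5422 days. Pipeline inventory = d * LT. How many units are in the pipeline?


Pipeline = 177.6757 * 14.5422 = 2583.7956

2583.7956 units


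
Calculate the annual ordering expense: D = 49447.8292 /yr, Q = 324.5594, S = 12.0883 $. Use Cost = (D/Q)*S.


Number of orders = D/Q = 152.3537
Cost = 152.3537 * 12.0883 = 1841.6974

1841.6974 $/yr


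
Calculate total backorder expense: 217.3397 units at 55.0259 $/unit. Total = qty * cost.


Total = 217.3397 * 55.0259 = 11959.3126

11959.3126 $


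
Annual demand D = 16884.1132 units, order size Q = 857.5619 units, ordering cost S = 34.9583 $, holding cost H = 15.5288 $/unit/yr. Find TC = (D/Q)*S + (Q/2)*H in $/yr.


Ordering cost = D*S/Q = 688.2767
Holding cost = Q*H/2 = 6658.4536
TC = 688.2767 + 6658.4536 = 7346.7303

7346.7303 $/yr


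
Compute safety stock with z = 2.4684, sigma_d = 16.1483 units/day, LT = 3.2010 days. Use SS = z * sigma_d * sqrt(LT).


sqrt(LT) = sqrt(3.2010) = 1.7891
SS = 2.4684 * 16.1483 * 1.7891 = 71.3157

71.3157 units


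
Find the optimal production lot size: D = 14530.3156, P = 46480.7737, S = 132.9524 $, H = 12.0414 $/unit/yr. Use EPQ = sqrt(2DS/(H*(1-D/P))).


1 - D/P = 1 - 0.3126 = 0.6874
H*(1-D/P) = 8.2771
2DS = 3863680.6636
EPQ = sqrt(466788.8785) = 683.2195

683.2195 units


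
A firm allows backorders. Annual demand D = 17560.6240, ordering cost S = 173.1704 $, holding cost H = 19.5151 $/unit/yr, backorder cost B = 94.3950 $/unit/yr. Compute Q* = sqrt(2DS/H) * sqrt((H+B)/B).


sqrt(2DS/H) = 558.2599
sqrt((H+B)/B) = 1.0985
Q* = 558.2599 * 1.0985 = 613.2577

613.2577 units


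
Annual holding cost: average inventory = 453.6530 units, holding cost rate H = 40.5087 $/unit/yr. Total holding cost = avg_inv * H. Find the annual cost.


Cost = 453.6530 * 40.5087 = 18376.8933

18376.8933 $/yr


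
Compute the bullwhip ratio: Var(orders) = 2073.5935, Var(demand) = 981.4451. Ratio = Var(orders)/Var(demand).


BW = 2073.5935 / 981.4451 = 2.1128

2.1128


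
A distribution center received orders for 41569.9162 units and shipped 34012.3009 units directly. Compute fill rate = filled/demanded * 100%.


FR = 34012.3009 / 41569.9162 * 100 = 81.8195

81.8195%


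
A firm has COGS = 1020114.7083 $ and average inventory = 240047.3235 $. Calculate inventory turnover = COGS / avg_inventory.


Turnover = 1020114.7083 / 240047.3235 = 4.2496

4.2496


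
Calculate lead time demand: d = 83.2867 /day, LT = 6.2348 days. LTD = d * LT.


LTD = 83.2867 * 6.2348 = 519.2759

519.2759 units


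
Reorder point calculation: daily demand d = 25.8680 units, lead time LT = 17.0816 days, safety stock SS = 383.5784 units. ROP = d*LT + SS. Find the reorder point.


d*LT = 25.8680 * 17.0816 = 441.8668
ROP = 441.8668 + 383.5784 = 825.4452

825.4452 units


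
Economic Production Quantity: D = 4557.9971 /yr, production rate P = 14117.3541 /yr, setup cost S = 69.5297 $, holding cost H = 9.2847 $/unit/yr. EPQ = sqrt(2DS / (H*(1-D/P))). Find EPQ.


1 - D/P = 1 - 0.3229 = 0.6771
H*(1-D/P) = 6.2870
2DS = 633832.3419
EPQ = sqrt(100816.3911) = 317.5160

317.5160 units


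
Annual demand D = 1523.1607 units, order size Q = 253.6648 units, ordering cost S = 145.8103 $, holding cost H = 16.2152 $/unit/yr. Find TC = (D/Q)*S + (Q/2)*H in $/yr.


Ordering cost = D*S/Q = 875.5354
Holding cost = Q*H/2 = 2056.6127
TC = 875.5354 + 2056.6127 = 2932.1482

2932.1482 $/yr


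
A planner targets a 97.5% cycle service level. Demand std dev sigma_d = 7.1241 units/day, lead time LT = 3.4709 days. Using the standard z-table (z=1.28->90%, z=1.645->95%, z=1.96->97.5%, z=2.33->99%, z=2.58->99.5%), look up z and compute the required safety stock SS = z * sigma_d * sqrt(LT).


From the table, SL = 97.5% corresponds to z = 1.96
sqrt(LT) = sqrt(3.4709) = 1.8630
SS = 1.96 * 7.1241 * 1.8630 = 26.0140

26.0140 units


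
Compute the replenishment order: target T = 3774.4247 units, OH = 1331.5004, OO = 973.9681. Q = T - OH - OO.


Inventory position = OH + OO = 1331.5004 + 973.9681 = 2305.4685
Q = 3774.4247 - 2305.4685 = 1468.9562

1468.9562 units


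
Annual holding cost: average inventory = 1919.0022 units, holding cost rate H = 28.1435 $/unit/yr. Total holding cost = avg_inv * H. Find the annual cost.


Cost = 1919.0022 * 28.1435 = 54007.4384

54007.4384 $/yr
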